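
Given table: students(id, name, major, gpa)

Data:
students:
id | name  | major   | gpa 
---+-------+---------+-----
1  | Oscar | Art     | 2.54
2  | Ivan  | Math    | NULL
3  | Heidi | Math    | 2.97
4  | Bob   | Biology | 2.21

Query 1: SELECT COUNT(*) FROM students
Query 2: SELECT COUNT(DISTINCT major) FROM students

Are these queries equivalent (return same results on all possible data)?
No, not equivalent

Query 1 returns: [(4,)]
Query 2 returns: [(3,)]

Reason: COUNT(*) counts rows, COUNT(DISTINCT major) counts unique majors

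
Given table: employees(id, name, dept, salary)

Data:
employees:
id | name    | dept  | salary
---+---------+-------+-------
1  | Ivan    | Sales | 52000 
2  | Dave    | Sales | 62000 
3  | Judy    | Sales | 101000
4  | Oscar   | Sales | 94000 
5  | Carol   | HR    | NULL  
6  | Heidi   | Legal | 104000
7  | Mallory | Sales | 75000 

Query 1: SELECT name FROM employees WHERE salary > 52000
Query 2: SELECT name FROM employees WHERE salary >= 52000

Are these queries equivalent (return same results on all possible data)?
No, not equivalent

Query 1 returns: [('Dave',), ('Judy',), ('Oscar',), ('Heidi',), ('Mallory',)]
Query 2 returns: [('Ivan',), ('Dave',), ('Judy',), ('Oscar',), ('Heidi',), ('Mallory',)]

Reason: > vs >= gives different results when salary = 52000 exists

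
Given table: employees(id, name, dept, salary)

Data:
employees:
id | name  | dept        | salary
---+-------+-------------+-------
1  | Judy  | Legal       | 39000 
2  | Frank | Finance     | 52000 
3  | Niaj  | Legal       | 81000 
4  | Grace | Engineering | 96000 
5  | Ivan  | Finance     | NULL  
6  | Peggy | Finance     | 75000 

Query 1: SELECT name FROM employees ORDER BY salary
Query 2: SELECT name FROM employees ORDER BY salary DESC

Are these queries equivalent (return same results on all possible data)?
No, not equivalent

Query 1 returns: [('Ivan',), ('Judy',), ('Frank',), ('Peggy',), ('Niaj',), ('Grace',)]
Query 2 returns: [('Grace',), ('Niaj',), ('Peggy',), ('Frank',), ('Judy',), ('Ivan',)]

Reason: ASC vs DESC gives opposite ordering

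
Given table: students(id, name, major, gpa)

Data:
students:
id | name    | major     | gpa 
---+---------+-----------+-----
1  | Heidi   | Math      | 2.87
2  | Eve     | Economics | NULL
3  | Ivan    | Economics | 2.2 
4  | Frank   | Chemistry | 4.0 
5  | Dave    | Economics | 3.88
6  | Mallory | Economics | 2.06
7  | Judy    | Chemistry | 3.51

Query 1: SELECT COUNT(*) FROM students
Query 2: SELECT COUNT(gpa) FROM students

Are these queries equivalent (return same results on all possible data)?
No, not equivalent

Query 1 returns: [(7,)]
Query 2 returns: [(6,)]

Reason: COUNT(*) includes NULLs, COUNT(column) excludes them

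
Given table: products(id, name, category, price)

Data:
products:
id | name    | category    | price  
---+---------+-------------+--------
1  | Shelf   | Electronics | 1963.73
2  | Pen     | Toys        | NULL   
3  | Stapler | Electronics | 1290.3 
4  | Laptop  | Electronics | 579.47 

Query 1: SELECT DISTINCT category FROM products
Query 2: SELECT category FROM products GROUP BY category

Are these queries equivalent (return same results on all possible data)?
Yes, equivalent

Both queries return: [('Electronics',), ('Toys',)]

Reason: Both get unique categorys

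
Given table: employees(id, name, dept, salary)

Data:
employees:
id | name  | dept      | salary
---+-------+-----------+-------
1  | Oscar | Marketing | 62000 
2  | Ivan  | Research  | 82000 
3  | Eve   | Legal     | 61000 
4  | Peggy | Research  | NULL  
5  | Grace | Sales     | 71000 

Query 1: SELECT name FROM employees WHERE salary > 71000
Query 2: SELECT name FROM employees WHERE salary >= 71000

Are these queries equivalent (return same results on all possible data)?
No, not equivalent

Query 1 returns: [('Ivan',)]
Query 2 returns: [('Ivan',), ('Grace',)]

Reason: > vs >= gives different results when salary = 71000 exists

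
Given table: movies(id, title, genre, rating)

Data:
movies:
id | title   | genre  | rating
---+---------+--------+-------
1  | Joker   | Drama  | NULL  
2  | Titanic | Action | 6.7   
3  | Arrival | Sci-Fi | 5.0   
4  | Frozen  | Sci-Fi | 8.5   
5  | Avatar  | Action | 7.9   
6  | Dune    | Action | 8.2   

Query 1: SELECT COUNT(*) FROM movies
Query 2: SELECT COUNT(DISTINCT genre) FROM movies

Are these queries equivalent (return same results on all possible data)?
No, not equivalent

Query 1 returns: [(6,)]
Query 2 returns: [(3,)]

Reason: COUNT(*) counts rows, COUNT(DISTINCT genre) counts unique genres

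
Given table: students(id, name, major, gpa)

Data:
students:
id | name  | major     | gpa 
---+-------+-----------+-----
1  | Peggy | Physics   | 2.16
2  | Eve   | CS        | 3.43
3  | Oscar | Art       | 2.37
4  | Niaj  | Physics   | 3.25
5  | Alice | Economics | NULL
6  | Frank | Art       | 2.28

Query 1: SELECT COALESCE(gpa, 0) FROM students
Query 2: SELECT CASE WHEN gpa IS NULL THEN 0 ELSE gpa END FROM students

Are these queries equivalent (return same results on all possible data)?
Yes, equivalent

Both queries return: [(0,), (2.16,), (2.28,), (2.37,), (3.25,), (3.43,)]

Reason: COALESCE vs CASE for NULL handling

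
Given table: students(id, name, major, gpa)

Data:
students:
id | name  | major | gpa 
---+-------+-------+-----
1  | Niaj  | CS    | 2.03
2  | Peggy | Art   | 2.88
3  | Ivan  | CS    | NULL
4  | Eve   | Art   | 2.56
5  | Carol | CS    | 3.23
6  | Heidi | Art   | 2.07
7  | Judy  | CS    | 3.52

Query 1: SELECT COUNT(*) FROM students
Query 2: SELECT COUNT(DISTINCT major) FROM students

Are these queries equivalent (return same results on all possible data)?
No, not equivalent

Query 1 returns: [(7,)]
Query 2 returns: [(2,)]

Reason: COUNT(*) counts rows, COUNT(DISTINCT major) counts unique majors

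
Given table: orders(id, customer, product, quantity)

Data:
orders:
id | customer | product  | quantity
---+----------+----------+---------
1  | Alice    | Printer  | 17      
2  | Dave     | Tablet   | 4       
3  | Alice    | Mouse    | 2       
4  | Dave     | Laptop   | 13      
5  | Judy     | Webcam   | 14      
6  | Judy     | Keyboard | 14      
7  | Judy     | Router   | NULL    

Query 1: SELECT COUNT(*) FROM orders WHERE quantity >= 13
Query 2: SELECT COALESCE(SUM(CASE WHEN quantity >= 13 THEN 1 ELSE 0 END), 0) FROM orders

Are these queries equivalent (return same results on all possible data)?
Yes, equivalent

Both queries return: [(4,)]

Reason: COUNT with WHERE vs conditional SUM (COALESCE handles empty-table NULL)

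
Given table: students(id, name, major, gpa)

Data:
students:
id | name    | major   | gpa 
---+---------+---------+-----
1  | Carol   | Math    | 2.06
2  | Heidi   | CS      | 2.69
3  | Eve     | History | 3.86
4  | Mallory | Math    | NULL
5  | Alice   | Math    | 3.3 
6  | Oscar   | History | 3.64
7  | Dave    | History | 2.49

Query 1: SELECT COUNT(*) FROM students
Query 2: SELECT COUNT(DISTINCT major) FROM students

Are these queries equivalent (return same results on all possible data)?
No, not equivalent

Query 1 returns: [(7,)]
Query 2 returns: [(3,)]

Reason: COUNT(*) counts rows, COUNT(DISTINCT major) counts unique majors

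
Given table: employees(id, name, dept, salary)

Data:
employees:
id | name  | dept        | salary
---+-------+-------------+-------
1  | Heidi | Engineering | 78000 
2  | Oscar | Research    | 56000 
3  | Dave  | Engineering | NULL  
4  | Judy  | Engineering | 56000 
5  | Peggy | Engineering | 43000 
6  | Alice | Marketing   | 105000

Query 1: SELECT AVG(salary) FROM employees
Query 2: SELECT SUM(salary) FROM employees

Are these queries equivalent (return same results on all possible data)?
No, not equivalent

Query 1 returns: [(67600.0,)]
Query 2 returns: [(338000,)]

Reason: AVG vs SUM give different aggregate values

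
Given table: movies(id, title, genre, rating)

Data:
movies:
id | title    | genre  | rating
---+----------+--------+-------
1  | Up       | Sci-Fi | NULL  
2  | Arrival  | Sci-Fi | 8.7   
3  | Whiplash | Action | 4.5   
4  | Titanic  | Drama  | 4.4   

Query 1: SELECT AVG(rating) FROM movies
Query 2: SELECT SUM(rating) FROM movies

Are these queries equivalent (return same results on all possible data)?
No, not equivalent

Query 1 returns: [(5.866666666666667,)]
Query 2 returns: [(17.6,)]

Reason: AVG vs SUM give different aggregate values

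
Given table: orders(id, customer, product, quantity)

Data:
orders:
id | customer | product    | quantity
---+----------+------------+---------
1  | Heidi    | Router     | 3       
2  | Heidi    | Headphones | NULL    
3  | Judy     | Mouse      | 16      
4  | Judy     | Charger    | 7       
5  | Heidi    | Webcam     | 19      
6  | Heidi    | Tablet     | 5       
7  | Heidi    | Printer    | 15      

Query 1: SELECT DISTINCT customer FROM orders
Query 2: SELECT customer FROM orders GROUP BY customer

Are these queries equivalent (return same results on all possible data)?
Yes, equivalent

Both queries return: [('Heidi',), ('Judy',)]

Reason: Both get unique customers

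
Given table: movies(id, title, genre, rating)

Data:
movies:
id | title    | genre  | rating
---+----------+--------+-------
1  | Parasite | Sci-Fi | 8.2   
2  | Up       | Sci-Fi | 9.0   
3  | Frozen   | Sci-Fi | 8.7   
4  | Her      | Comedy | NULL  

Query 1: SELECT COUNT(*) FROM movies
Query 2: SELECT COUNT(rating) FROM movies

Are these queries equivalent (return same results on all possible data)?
No, not equivalent

Query 1 returns: [(4,)]
Query 2 returns: [(3,)]

Reason: COUNT(*) includes NULLs, COUNT(column) excludes them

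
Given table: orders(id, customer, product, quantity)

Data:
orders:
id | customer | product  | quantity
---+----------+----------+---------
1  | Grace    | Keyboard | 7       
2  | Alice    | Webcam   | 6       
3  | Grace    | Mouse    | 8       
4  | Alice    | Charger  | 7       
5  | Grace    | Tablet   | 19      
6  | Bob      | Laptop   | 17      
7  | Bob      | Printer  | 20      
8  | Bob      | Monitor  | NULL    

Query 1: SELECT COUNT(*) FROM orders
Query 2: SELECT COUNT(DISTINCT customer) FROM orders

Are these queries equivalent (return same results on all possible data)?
No, not equivalent

Query 1 returns: [(8,)]
Query 2 returns: [(3,)]

Reason: COUNT(*) counts rows, COUNT(DISTINCT customer) counts unique customers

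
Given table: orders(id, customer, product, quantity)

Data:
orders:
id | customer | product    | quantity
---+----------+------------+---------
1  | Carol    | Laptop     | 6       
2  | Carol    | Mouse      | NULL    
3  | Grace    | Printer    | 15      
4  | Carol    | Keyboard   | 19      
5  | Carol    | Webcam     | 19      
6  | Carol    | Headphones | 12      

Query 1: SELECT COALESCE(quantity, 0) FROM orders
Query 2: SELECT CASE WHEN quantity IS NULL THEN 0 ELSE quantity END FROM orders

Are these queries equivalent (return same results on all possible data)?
Yes, equivalent

Both queries return: [(0,), (6,), (12,), (15,), (19,), (19,)]

Reason: COALESCE vs CASE for NULL handling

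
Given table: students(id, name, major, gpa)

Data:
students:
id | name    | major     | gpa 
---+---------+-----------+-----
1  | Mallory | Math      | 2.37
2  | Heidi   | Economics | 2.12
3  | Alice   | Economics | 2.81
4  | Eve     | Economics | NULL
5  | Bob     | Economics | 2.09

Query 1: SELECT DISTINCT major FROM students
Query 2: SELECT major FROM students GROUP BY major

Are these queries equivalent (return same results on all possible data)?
Yes, equivalent

Both queries return: [('Economics',), ('Math',)]

Reason: Both get unique majors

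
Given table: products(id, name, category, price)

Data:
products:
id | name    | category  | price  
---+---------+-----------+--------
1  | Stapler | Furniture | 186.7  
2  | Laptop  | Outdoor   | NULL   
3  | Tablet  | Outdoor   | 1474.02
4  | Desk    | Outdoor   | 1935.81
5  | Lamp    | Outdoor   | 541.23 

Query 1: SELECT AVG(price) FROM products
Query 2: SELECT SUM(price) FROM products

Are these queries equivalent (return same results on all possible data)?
No, not equivalent

Query 1 returns: [(1034.44,)]
Query 2 returns: [(4137.76,)]

Reason: AVG vs SUM give different aggregate values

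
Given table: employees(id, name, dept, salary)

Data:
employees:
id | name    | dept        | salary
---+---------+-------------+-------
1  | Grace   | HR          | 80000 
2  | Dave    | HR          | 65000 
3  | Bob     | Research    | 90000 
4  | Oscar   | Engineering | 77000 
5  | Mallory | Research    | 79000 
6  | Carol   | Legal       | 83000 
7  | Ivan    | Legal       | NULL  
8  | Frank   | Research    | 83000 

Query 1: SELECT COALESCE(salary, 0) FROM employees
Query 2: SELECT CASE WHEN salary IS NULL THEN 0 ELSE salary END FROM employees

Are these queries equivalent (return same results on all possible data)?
Yes, equivalent

Both queries return: [(0,), (65000,), (77000,), (79000,), (80000,), (83000,), (83000,), (90000,)]

Reason: COALESCE vs CASE for NULL handling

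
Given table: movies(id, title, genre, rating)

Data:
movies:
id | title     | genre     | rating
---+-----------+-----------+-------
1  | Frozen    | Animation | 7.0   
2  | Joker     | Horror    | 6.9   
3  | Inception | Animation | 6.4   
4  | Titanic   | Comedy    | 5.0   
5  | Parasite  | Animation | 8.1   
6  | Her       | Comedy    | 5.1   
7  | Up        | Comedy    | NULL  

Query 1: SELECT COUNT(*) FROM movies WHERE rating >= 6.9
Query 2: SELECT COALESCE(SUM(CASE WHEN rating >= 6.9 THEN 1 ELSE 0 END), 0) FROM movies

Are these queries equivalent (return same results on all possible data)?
Yes, equivalent

Both queries return: [(3,)]

Reason: COUNT with WHERE vs conditional SUM (COALESCE handles empty-table NULL)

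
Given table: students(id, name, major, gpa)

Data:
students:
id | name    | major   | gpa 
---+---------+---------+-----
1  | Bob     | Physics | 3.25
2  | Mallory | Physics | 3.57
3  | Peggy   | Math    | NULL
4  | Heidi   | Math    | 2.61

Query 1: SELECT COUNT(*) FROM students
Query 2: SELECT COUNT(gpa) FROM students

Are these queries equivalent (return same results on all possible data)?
No, not equivalent

Query 1 returns: [(4,)]
Query 2 returns: [(3,)]

Reason: COUNT(*) includes NULLs, COUNT(column) excludes them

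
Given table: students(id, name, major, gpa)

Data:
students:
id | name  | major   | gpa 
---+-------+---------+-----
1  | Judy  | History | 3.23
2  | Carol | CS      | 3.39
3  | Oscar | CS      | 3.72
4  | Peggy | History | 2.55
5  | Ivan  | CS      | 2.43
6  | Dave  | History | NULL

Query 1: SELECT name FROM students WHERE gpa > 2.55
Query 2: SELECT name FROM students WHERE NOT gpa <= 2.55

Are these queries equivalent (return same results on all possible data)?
Yes, equivalent

Both queries return: [('Carol',), ('Judy',), ('Oscar',)]

Reason: Both filter gpa > 2.55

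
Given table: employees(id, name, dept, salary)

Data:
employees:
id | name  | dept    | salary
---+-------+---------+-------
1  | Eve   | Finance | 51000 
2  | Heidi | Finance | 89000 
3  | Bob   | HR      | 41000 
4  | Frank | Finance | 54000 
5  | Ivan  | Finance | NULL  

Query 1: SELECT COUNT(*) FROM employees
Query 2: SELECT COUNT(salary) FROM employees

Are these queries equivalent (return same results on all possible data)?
No, not equivalent

Query 1 returns: [(5,)]
Query 2 returns: [(4,)]

Reason: COUNT(*) includes NULLs, COUNT(column) excludes them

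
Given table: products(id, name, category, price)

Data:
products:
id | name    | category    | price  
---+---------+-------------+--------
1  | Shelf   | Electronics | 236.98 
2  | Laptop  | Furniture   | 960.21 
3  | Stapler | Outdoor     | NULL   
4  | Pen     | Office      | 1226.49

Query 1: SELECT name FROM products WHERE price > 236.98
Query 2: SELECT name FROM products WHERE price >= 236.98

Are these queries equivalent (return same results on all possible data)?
No, not equivalent

Query 1 returns: [('Laptop',), ('Pen',)]
Query 2 returns: [('Shelf',), ('Laptop',), ('Pen',)]

Reason: > vs >= gives different results when price = 236.98 exists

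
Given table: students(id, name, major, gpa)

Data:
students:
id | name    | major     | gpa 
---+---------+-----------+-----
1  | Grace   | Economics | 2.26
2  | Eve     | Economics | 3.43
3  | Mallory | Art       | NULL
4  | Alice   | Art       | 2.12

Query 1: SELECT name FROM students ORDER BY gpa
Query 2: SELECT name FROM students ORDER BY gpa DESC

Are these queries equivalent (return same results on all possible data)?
No, not equivalent

Query 1 returns: [('Mallory',), ('Alice',), ('Grace',), ('Eve',)]
Query 2 returns: [('Eve',), ('Grace',), ('Alice',), ('Mallory',)]

Reason: ASC vs DESC gives opposite ordering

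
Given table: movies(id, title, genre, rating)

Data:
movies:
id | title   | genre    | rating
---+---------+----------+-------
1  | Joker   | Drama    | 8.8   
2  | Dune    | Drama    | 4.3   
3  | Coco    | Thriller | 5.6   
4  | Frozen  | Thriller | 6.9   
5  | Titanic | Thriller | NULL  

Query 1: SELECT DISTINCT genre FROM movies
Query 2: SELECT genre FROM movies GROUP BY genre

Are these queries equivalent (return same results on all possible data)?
Yes, equivalent

Both queries return: [('Drama',), ('Thriller',)]

Reason: Both get unique genres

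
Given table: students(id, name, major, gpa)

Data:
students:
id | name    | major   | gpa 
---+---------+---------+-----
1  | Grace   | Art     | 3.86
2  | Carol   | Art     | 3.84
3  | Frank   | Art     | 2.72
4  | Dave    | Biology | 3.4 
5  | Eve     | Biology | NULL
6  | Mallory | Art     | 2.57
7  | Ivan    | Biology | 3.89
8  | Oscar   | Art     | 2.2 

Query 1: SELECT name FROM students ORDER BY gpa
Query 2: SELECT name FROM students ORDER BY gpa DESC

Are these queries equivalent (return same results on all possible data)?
No, not equivalent

Query 1 returns: [('Eve',), ('Oscar',), ('Mallory',), ('Frank',), ('Dave',), ('Carol',), ('Grace',), ('Ivan',)]
Query 2 returns: [('Ivan',), ('Grace',), ('Carol',), ('Dave',), ('Frank',), ('Mallory',), ('Oscar',), ('Eve',)]

Reason: ASC vs DESC gives opposite ordering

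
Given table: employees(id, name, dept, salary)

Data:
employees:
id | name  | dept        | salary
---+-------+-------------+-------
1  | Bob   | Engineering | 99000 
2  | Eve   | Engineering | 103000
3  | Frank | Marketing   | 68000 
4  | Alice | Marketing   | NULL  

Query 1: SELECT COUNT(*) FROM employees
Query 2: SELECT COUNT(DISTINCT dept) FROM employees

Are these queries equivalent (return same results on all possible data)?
No, not equivalent

Query 1 returns: [(4,)]
Query 2 returns: [(2,)]

Reason: COUNT(*) counts rows, COUNT(DISTINCT dept) counts unique depts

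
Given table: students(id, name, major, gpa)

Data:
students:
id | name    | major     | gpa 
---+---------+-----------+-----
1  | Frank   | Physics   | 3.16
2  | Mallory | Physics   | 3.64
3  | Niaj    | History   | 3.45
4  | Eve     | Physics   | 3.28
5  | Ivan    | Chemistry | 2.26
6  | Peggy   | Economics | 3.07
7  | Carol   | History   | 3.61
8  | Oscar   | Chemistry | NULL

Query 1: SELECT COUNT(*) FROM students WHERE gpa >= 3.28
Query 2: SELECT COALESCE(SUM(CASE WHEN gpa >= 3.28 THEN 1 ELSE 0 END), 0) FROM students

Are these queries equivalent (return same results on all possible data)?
Yes, equivalent

Both queries return: [(4,)]

Reason: COUNT with WHERE vs conditional SUM (COALESCE handles empty-table NULL)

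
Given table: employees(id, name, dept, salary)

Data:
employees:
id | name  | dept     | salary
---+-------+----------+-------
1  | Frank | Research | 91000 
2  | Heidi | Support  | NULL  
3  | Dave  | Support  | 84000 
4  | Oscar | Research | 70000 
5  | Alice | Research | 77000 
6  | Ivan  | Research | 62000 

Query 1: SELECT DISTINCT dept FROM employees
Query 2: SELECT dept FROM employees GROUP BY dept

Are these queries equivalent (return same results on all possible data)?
Yes, equivalent

Both queries return: [('Research',), ('Support',)]

Reason: Both get unique depts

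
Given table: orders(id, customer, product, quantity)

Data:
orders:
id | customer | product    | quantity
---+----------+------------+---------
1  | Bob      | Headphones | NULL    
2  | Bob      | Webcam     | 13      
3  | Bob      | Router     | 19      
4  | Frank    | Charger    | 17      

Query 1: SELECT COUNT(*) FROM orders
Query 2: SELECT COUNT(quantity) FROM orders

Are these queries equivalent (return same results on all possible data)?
No, not equivalent

Query 1 returns: [(4,)]
Query 2 returns: [(3,)]

Reason: COUNT(*) includes NULLs, COUNT(column) excludes them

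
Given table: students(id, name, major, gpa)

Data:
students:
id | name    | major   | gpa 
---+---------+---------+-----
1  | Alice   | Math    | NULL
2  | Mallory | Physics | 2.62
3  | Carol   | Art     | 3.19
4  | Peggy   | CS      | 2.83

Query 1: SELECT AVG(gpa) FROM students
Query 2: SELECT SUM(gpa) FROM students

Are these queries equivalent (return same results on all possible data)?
No, not equivalent

Query 1 returns: [(2.8800000000000003,)]
Query 2 returns: [(8.64,)]

Reason: AVG vs SUM give different aggregate values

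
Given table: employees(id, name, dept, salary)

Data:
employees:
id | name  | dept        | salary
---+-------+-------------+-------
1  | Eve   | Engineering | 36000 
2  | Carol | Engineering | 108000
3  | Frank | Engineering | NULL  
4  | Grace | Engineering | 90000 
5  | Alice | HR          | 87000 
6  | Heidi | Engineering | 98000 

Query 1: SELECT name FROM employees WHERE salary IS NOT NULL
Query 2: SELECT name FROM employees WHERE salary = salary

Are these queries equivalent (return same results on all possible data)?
Yes, equivalent

Both queries return: [('Alice',), ('Carol',), ('Eve',), ('Grace',), ('Heidi',)]

Reason: IS NOT NULL vs self-equality (both exclude NULLs)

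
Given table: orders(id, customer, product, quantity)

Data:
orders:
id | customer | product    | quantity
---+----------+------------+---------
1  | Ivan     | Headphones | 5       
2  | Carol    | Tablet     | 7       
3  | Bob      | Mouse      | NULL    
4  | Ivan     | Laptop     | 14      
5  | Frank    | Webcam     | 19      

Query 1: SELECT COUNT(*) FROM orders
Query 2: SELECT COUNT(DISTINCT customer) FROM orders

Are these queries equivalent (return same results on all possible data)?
No, not equivalent

Query 1 returns: [(5,)]
Query 2 returns: [(4,)]

Reason: COUNT(*) counts rows, COUNT(DISTINCT customer) counts unique customers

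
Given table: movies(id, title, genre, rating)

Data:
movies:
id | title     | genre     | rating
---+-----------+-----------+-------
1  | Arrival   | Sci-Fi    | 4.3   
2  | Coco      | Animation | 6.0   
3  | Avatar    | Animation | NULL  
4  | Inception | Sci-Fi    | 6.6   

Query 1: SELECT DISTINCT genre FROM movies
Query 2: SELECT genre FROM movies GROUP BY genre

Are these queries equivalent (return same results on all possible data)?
Yes, equivalent

Both queries return: [('Animation',), ('Sci-Fi',)]

Reason: Both get unique genres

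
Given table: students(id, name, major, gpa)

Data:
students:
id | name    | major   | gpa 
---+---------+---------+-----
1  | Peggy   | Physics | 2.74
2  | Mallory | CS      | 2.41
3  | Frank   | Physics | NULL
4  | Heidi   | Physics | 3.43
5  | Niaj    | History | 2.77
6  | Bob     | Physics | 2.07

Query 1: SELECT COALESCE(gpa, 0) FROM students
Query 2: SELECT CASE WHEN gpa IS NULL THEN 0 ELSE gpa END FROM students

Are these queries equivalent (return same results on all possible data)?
Yes, equivalent

Both queries return: [(0,), (2.07,), (2.41,), (2.74,), (2.77,), (3.43,)]

Reason: COALESCE vs CASE for NULL handling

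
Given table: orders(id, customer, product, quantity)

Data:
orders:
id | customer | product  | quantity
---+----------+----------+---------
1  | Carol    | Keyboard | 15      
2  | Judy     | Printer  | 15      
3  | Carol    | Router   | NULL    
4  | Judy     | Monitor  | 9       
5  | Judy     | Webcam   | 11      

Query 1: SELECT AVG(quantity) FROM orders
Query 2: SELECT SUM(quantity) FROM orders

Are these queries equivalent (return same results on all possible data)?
No, not equivalent

Query 1 returns: [(12.5,)]
Query 2 returns: [(50,)]

Reason: AVG vs SUM give different aggregate values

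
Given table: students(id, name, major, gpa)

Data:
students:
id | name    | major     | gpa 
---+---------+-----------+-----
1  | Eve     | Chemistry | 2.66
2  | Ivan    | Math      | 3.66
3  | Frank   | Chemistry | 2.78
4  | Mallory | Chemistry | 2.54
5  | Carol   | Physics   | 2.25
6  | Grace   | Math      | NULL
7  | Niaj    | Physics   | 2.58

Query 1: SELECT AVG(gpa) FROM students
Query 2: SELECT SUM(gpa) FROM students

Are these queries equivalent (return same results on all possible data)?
No, not equivalent

Query 1 returns: [(2.7449999999999997,)]
Query 2 returns: [(16.47,)]

Reason: AVG vs SUM give different aggregate values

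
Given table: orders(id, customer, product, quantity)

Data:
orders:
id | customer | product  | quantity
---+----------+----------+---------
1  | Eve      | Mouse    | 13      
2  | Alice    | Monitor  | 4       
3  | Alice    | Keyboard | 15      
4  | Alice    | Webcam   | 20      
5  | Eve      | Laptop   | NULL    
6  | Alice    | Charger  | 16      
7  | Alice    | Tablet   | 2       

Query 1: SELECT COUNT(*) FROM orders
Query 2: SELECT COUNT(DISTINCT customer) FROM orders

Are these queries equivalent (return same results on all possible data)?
No, not equivalent

Query 1 returns: [(7,)]
Query 2 returns: [(2,)]

Reason: COUNT(*) counts rows, COUNT(DISTINCT customer) counts unique customers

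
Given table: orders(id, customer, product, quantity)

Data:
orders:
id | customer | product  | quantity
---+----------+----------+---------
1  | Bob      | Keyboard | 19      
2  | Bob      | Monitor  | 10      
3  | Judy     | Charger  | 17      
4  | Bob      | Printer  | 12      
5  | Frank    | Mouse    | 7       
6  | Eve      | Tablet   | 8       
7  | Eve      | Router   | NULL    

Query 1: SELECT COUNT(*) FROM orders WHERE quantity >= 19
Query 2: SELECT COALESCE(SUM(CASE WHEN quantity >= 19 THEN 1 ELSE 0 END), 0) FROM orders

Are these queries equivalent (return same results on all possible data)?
Yes, equivalent

Both queries return: [(1,)]

Reason: COUNT with WHERE vs conditional SUM (COALESCE handles empty-table NULL)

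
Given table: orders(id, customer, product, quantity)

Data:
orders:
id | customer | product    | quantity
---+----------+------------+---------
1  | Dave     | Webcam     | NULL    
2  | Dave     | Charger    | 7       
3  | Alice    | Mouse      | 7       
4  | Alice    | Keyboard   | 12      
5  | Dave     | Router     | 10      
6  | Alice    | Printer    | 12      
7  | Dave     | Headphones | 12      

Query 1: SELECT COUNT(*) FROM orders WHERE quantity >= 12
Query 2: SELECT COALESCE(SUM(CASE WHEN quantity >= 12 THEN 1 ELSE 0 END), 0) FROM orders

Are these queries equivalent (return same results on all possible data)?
Yes, equivalent

Both queries return: [(3,)]

Reason: COUNT with WHERE vs conditional SUM (COALESCE handles empty-table NULL)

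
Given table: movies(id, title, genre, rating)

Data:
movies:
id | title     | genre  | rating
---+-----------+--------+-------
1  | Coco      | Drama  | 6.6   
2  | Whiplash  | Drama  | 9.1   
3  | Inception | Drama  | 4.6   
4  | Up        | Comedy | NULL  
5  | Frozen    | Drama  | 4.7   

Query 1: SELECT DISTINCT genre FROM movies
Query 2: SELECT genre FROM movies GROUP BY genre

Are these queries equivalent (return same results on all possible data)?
Yes, equivalent

Both queries return: [('Comedy',), ('Drama',)]

Reason: Both get unique genres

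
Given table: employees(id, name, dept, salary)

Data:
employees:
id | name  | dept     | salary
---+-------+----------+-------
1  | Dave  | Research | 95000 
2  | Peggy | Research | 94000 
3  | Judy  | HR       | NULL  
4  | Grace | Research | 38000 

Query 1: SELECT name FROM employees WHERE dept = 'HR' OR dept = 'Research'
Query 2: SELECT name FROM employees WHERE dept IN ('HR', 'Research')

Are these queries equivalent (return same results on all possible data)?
Yes, equivalent

Both queries return: [('Dave',), ('Grace',), ('Judy',), ('Peggy',)]

Reason: OR vs IN are equivalent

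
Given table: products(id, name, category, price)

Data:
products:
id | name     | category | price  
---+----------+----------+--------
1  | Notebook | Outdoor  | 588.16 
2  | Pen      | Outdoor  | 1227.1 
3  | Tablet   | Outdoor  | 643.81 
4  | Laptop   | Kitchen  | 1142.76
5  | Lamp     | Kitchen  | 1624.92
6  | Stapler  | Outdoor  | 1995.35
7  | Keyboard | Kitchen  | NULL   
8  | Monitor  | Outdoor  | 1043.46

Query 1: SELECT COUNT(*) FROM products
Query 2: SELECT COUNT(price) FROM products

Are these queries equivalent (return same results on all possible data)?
No, not equivalent

Query 1 returns: [(8,)]
Query 2 returns: [(7,)]

Reason: COUNT(*) includes NULLs, COUNT(column) excludes them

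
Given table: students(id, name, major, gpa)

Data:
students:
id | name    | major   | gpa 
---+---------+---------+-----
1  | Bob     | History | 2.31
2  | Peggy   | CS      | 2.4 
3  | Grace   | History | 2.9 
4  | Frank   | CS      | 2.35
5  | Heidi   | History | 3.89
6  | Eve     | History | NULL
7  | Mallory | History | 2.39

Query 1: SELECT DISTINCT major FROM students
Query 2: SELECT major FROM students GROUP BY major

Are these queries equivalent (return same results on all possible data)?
Yes, equivalent

Both queries return: [('CS',), ('History',)]

Reason: Both get unique majors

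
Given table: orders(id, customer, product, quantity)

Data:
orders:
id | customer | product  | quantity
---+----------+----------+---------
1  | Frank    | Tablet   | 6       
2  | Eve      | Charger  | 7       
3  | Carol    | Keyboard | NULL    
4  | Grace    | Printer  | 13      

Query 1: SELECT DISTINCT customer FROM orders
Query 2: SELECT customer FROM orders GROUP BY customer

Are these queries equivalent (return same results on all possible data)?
Yes, equivalent

Both queries return: [('Carol',), ('Eve',), ('Frank',), ('Grace',)]

Reason: Both get unique customers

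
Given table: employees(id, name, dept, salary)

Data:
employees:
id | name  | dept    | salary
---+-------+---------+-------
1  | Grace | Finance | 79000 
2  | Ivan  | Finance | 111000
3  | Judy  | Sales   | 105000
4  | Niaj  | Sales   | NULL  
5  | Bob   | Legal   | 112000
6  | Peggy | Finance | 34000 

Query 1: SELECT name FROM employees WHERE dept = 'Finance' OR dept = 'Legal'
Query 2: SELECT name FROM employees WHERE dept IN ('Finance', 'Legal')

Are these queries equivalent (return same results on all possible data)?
Yes, equivalent

Both queries return: [('Bob',), ('Grace',), ('Ivan',), ('Peggy',)]

Reason: OR vs IN are equivalent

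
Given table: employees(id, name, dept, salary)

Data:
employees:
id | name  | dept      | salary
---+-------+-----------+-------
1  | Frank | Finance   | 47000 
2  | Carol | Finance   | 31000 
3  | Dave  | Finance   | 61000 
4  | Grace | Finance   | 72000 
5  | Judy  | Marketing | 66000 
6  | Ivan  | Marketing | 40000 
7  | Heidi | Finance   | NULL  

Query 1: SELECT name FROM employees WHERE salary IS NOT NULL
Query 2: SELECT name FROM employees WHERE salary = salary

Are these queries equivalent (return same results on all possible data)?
Yes, equivalent

Both queries return: [('Carol',), ('Dave',), ('Frank',), ('Grace',), ('Ivan',), ('Judy',)]

Reason: IS NOT NULL vs self-equality (both exclude NULLs)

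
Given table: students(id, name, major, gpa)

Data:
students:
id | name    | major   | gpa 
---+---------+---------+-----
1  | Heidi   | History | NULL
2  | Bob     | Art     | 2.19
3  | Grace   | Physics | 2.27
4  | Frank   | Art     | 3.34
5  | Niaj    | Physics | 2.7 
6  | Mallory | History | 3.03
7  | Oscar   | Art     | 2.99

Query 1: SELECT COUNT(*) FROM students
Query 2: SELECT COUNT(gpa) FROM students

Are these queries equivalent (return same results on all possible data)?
No, not equivalent

Query 1 returns: [(7,)]
Query 2 returns: [(6,)]

Reason: COUNT(*) includes NULLs, COUNT(column) excludes them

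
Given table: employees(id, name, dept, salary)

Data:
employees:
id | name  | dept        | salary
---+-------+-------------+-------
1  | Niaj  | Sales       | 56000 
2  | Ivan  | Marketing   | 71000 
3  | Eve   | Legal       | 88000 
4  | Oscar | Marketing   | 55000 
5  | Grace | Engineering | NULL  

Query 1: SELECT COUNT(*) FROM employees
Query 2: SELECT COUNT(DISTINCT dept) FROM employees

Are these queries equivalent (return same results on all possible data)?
No, not equivalent

Query 1 returns: [(5,)]
Query 2 returns: [(4,)]

Reason: COUNT(*) counts rows, COUNT(DISTINCT dept) counts unique depts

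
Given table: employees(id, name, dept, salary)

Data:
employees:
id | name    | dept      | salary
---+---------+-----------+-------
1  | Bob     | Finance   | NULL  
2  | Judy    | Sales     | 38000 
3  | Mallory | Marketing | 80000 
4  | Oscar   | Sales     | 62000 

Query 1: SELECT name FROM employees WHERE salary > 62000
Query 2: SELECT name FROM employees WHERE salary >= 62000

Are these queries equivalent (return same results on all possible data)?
No, not equivalent

Query 1 returns: [('Mallory',)]
Query 2 returns: [('Mallory',), ('Oscar',)]

Reason: > vs >= gives different results when salary = 62000 exists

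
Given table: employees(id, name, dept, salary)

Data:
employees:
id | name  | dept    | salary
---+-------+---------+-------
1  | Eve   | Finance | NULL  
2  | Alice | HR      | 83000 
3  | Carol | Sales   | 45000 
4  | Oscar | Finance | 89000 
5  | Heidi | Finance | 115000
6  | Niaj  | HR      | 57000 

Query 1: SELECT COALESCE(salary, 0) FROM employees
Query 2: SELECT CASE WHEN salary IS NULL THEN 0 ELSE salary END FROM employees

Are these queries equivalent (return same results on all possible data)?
Yes, equivalent

Both queries return: [(0,), (45000,), (57000,), (83000,), (89000,), (115000,)]

Reason: COALESCE vs CASE for NULL handling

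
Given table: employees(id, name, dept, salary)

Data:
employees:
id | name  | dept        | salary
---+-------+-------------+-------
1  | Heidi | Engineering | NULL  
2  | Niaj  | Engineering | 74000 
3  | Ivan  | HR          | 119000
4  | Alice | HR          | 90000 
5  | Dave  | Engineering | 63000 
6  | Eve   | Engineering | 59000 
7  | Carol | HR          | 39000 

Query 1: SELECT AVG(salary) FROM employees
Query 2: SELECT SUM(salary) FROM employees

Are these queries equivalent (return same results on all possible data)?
No, not equivalent

Query 1 returns: [(74000.0,)]
Query 2 returns: [(444000,)]

Reason: AVG vs SUM give different aggregate values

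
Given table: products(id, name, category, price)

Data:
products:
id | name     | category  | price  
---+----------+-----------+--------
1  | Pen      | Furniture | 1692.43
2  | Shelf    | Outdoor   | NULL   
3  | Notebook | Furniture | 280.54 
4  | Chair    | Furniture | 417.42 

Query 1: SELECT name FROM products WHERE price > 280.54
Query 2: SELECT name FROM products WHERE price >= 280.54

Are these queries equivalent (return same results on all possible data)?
No, not equivalent

Query 1 returns: [('Pen',), ('Chair',)]
Query 2 returns: [('Pen',), ('Notebook',), ('Chair',)]

Reason: > vs >= gives different results when price = 280.54 exists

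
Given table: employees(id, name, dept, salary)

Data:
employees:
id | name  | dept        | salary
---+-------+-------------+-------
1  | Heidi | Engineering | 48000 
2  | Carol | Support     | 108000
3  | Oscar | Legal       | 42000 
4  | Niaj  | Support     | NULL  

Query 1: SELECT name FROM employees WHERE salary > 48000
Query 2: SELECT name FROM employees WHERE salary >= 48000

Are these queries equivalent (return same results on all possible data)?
No, not equivalent

Query 1 returns: [('Carol',)]
Query 2 returns: [('Heidi',), ('Carol',)]

Reason: > vs >= gives different results when salary = 48000 exists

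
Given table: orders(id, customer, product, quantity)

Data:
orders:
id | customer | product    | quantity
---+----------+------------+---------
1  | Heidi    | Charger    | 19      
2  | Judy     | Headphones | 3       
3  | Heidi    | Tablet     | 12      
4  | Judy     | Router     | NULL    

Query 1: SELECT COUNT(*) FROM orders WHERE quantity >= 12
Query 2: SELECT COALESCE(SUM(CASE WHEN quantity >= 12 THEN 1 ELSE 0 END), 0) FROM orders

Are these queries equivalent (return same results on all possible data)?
Yes, equivalent

Both queries return: [(2,)]

Reason: COUNT with WHERE vs conditional SUM (COALESCE handles empty-table NULL)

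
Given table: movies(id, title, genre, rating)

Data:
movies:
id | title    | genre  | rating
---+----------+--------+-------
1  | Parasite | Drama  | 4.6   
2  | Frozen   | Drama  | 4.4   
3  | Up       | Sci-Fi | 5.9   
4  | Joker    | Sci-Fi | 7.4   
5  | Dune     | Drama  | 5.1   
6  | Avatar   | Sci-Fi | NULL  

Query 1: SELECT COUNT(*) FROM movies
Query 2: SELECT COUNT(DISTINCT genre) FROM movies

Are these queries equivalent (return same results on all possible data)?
No, not equivalent

Query 1 returns: [(6,)]
Query 2 returns: [(2,)]

Reason: COUNT(*) counts rows, COUNT(DISTINCT genre) counts unique genres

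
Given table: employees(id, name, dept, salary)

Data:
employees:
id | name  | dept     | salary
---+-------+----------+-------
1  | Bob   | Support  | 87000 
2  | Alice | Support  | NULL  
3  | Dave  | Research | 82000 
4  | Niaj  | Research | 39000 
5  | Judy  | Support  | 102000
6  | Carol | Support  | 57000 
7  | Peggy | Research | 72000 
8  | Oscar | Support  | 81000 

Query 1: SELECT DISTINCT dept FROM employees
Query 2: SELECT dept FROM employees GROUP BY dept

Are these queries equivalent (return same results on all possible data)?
Yes, equivalent

Both queries return: [('Research',), ('Support',)]

Reason: Both get unique depts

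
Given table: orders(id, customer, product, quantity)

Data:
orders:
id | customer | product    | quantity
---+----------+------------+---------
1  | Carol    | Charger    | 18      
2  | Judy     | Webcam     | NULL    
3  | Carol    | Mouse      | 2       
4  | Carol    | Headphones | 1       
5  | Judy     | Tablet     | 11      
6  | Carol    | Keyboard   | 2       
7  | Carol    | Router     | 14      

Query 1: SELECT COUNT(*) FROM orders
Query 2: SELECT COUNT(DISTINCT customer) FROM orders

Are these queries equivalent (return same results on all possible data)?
No, not equivalent

Query 1 returns: [(7,)]
Query 2 returns: [(2,)]

Reason: COUNT(*) counts rows, COUNT(DISTINCT customer) counts unique customers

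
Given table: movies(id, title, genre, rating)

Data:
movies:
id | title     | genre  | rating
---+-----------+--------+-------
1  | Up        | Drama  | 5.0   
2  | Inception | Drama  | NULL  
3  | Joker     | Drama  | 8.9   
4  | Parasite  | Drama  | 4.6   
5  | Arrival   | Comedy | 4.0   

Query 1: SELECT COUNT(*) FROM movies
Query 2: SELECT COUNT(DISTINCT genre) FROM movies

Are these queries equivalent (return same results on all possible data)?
No, not equivalent

Query 1 returns: [(5,)]
Query 2 returns: [(2,)]

Reason: COUNT(*) counts rows, COUNT(DISTINCT genre) counts unique genres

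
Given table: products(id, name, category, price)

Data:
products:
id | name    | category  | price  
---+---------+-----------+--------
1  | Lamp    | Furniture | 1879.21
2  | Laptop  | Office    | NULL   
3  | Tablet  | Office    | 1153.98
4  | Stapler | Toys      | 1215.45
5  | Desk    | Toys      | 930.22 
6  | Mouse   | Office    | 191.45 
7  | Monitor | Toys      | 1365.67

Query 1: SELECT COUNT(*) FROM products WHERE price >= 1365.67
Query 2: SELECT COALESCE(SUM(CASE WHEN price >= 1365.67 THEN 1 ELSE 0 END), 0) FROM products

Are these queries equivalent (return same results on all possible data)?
Yes, equivalent

Both queries return: [(2,)]

Reason: COUNT with WHERE vs conditional SUM (COALESCE handles empty-table NULL)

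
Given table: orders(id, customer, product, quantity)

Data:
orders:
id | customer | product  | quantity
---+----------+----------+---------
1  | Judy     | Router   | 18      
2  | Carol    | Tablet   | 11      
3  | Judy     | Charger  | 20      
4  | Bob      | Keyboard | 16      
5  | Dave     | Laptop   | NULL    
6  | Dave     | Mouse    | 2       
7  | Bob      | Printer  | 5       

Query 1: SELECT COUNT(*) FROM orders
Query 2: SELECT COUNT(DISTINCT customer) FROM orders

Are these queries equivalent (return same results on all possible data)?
No, not equivalent

Query 1 returns: [(7,)]
Query 2 returns: [(4,)]

Reason: COUNT(*) counts rows, COUNT(DISTINCT customer) counts unique customers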